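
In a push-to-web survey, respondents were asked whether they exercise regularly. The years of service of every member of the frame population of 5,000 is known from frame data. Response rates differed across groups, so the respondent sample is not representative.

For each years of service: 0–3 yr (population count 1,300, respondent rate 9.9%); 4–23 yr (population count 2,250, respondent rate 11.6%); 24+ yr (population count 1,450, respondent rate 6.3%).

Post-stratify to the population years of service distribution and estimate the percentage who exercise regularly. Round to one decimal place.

Each cell contributes population-share × respondent value:
  0–3 yr: (1,300/5,000) × 9.9 = 2.574
  4–23 yr: (2,250/5,000) × 11.6 = 5.22
  24+ yr: (1,450/5,000) × 6.3 = 1.827
Post-stratified estimate = 9.621 → 9.6%.

9.6%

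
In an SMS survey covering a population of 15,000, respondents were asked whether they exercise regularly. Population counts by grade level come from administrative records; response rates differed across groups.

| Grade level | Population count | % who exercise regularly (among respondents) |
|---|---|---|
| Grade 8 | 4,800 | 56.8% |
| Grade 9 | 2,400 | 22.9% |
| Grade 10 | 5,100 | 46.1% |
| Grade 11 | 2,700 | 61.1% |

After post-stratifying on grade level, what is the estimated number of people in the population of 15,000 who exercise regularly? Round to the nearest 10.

7,280

Apply each group's respondent rate to its population count:
  Grade 8: 4,800 × 56.8% = 2726.4
  Grade 9: 2,400 × 22.9% = 549.6
  Grade 10: 5,100 × 46.1% = 2351.1
  Grade 11: 2,700 × 61.1% = 1649.7
Estimated total = 7276.8 → 7,280.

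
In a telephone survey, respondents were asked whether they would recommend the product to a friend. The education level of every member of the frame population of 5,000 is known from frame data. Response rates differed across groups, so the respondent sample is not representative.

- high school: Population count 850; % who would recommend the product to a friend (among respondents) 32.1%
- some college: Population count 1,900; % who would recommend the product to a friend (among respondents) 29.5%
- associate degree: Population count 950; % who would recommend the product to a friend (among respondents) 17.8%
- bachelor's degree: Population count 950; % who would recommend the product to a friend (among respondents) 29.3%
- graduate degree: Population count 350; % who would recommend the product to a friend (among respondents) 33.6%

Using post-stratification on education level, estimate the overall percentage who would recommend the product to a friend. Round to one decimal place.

Reweight to the known education level distribution:
  high school: (850/5,000) × 32.1 = 5.457
  some college: (1,900/5,000) × 29.5 = 11.21
  associate degree: (950/5,000) × 17.8 = 3.382
  bachelor's degree: (950/5,000) × 29.3 = 5.567
  graduate degree: (350/5,000) × 33.6 = 2.352
Post-stratified estimate = 27.968 → 28.0%.

28.0%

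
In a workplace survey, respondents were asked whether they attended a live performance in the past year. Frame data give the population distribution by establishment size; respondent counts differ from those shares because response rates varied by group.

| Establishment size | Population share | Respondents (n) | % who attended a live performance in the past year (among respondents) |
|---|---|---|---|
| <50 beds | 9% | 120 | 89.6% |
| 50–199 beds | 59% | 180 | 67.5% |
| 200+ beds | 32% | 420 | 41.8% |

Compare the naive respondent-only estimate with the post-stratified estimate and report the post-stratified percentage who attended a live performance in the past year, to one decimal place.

Naive respondent-only estimate (weights = respondent counts):
  (120/720)×89.6 + (180/720)×67.5 + (420/720)×41.8 = 56.1917%
Post-stratified estimate weights by population shares:
  0.09×89.6 + 0.59×67.5 + 0.32×41.8 = 61.265%

61.3%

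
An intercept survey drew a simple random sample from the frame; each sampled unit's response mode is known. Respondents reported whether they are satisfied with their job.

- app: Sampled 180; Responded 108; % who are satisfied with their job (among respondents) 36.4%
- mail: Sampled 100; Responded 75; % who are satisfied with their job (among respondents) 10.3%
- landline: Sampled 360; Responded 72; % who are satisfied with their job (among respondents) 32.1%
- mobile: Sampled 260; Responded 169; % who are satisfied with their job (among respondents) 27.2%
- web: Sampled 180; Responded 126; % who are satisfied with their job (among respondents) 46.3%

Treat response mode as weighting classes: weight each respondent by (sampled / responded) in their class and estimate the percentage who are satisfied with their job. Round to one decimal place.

32.0%

Class response rates: app 108/180 = 60%, mail 75/100 = 75%, landline 72/360 = 20%, mobile 169/260 = 65%, web 126/180 = 70%.
With weight = n_sampled/n_responded per class, the weighted class total is n_sampled:
  app: 180 × 36.4 = 6552
  mail: 100 × 10.3 = 1030
  landline: 360 × 32.1 = 11,556
  mobile: 260 × 27.2 = 7072
  web: 180 × 46.3 = 8334
Adjusted estimate = 34,544 / 1,080 = 31.9852 → 32.0%.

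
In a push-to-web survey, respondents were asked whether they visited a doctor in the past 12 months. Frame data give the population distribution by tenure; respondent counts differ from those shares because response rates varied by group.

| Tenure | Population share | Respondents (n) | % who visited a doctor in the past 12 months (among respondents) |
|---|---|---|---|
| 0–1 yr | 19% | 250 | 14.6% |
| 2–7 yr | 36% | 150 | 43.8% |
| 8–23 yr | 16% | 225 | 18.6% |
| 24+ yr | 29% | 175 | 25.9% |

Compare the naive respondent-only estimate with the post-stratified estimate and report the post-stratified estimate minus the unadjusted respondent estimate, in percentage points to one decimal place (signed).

+5.4 percentage points

Naive respondent-only estimate (weights = respondent counts):
  (250/800)×14.6 + (150/800)×43.8 + (225/800)×18.6 + (175/800)×25.9 = 23.6719%
Post-stratified estimate weights by population shares:
  0.19×14.6 + 0.36×43.8 + 0.16×18.6 + 0.29×25.9 = 29.029%
Difference = 29.029 − 23.6719 = 5.3571 pp.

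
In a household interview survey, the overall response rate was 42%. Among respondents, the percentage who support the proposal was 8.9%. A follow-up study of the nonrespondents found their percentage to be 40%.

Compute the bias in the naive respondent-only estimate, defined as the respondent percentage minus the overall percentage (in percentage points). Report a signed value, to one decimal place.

-18.0 percentage points

Nonresponse fraction = 1 − 0.42 = 0.58.
Bias = (nonresponse fraction) × (respondent percentage − nonrespondent percentage)
     = 0.58 × (8.9 − 40) = 0.58 × -31.1 = -18.038.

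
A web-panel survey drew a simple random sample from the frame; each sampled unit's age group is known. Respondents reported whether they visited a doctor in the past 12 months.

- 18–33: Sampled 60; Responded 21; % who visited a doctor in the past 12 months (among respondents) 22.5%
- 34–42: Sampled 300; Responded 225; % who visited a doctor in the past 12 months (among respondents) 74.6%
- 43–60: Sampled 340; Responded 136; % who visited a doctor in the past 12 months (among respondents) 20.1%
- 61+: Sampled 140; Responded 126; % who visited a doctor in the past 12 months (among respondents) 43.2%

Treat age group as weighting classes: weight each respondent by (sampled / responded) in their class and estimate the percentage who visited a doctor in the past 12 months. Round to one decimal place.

43.6%

Class response rates: 18–33 21/60 = 35%, 34–42 225/300 = 75%, 43–60 136/340 = 40%, 61+ 126/140 = 90%.
Each respondent's weight = sampled/responded in their class; summing within a class gives n_sampled, so:
  18–33: 60 × 22.5 = 1350
  34–42: 300 × 74.6 = 22,380
  43–60: 340 × 20.1 = 6834
  61+: 140 × 43.2 = 6048
Adjusted estimate = 36,612 / 840 = 43.5857 → 43.6%.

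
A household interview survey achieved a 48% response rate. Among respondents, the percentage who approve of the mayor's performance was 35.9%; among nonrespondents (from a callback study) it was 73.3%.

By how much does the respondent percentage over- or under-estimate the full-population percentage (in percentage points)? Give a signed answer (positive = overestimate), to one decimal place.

Nonresponse fraction = 1 − 0.48 = 0.52.
Bias = (nonresponse fraction) × (respondent percentage − nonrespondent percentage)
     = 0.52 × (35.9 − 73.3) = 0.52 × -37.4 = -19.448.

-19.4 percentage points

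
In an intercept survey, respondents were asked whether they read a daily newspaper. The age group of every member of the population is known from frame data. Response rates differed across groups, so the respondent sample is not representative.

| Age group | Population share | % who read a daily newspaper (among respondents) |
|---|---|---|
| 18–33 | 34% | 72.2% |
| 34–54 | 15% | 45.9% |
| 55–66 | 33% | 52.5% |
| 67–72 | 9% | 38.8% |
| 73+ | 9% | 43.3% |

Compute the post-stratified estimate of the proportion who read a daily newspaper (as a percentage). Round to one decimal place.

Each cell contributes population-share × respondent value:
  18–33: 0.34 × 72.2 = 24.548
  34–54: 0.15 × 45.9 = 6.885
  55–66: 0.33 × 52.5 = 17.325
  67–72: 0.09 × 38.8 = 3.492
  73+: 0.09 × 43.3 = 3.897
Post-stratified estimate = 56.147 → 56.1%.

56.1%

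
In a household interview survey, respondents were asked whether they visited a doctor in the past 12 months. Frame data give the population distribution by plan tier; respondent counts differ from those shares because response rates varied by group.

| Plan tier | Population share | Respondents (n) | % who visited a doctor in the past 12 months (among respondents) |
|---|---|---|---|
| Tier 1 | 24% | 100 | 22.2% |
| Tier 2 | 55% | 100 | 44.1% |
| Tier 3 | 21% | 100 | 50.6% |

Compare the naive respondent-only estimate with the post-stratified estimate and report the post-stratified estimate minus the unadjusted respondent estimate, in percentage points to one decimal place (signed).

Without adjustment, the pooled respondent share is:
  (100/300)×22.2 + (100/300)×44.1 + (100/300)×50.6 = 38.9667%
Post-stratifying to population shares instead:
  0.24×22.2 + 0.55×44.1 + 0.21×50.6 = 40.209%
Difference = 40.209 − 38.9667 = 1.2423 pp.

+1.2 percentage points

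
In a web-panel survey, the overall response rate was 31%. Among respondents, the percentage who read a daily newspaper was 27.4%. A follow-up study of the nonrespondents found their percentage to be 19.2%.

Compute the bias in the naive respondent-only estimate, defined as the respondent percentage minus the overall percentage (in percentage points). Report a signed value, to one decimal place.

+5.7 percentage points

Nonresponse fraction = 1 − 0.31 = 0.69.
Bias = (nonresponse fraction) × (respondent percentage − nonrespondent percentage)
     = 0.69 × (27.4 − 19.2) = 0.69 × 8.2 = 5.658.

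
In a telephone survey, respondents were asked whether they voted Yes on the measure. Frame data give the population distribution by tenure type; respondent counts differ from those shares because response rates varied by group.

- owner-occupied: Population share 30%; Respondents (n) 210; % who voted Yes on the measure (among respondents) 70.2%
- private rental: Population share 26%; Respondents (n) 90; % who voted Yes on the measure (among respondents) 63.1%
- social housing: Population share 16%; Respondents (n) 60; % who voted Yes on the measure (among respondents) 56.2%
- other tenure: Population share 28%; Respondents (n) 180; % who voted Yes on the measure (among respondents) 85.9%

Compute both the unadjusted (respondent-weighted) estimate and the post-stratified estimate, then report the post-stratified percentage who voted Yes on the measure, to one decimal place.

70.5%

Naive respondent-only estimate (weights = respondent counts):
  (210/540)×70.2 + (90/540)×63.1 + (60/540)×56.2 + (180/540)×85.9 = 72.6944%
Post-stratifying to population shares instead:
  0.3×70.2 + 0.26×63.1 + 0.16×56.2 + 0.28×85.9 = 70.51%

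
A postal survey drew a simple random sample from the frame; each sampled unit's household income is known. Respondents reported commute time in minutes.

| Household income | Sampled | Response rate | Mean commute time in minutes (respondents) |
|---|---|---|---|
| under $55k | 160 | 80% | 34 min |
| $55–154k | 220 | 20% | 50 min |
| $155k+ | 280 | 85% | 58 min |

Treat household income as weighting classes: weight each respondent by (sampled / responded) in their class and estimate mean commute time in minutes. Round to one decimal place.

Weighting each respondent by the inverse class response rate inflates each class back to its sampled size, so the class weight is n_sampled:
  under $55k: 160 × 34 = 5440
  $55–154k: 220 × 50 = 11,000
  $155k+: 280 × 58 = 16,240
Adjusted estimate = 32,680 / 660 = 49.5152 → 49.5.

49.5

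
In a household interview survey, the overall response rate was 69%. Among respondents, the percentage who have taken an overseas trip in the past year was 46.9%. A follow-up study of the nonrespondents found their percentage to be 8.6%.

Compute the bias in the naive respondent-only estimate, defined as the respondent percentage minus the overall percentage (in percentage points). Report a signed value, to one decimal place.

+11.9 percentage points

Nonresponse fraction = 1 − 0.69 = 0.31.
Bias = (nonresponse fraction) × (respondent percentage − nonrespondent percentage)
     = 0.31 × (46.9 − 8.6) = 0.31 × 38.3 = 11.873.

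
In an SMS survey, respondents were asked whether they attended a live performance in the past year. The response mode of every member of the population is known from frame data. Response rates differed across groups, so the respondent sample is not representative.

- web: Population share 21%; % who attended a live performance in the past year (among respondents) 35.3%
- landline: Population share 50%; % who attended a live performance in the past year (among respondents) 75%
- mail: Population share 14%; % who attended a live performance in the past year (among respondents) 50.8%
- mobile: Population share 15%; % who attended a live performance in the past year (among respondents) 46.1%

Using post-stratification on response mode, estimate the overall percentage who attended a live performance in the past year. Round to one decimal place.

Each cell contributes population-share × respondent value:
  web: 0.21 × 35.3 = 7.413
  landline: 0.5 × 75 = 37.5
  mail: 0.14 × 50.8 = 7.112
  mobile: 0.15 × 46.1 = 6.915
Post-stratified estimate = 58.94 → 58.9%.

58.9%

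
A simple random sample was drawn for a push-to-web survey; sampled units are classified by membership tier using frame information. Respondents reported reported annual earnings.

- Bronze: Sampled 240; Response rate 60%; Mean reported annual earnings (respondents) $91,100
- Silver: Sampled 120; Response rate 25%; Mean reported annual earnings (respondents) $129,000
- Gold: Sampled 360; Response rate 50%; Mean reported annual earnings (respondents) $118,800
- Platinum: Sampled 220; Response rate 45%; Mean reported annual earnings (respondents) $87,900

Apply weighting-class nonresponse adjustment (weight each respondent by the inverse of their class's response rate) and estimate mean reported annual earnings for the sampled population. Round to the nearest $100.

$105,800

Weighting each respondent by the inverse class response rate inflates each class back to its sampled size, so the class weight is n_sampled:
  Bronze: 240 × 91,100 = 21,864,000
  Silver: 120 × 129,000 = 15,480,000
  Gold: 360 × 118,800 = 42,768,000
  Platinum: 220 × 87,900 = 19,338,000
Adjusted estimate = 99,450,000 / 940 = 105798 → $105,800.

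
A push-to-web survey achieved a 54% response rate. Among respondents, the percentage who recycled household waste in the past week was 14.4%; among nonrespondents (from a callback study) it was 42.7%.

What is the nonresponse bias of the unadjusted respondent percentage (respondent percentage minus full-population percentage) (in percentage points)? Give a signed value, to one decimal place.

-13.0 percentage points

Nonresponse fraction = 1 − 0.54 = 0.46.
Bias = (nonresponse fraction) × (respondent percentage − nonrespondent percentage)
     = 0.46 × (14.4 − 42.7) = 0.46 × -28.3 = -13.018.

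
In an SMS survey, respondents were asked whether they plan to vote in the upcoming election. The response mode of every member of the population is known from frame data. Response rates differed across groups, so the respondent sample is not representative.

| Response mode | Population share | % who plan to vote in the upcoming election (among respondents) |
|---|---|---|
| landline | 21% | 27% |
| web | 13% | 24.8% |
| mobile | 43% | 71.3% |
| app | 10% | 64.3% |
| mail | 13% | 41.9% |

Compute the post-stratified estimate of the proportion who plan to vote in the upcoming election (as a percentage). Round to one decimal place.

51.4%

Each cell contributes population-share × respondent value:
  landline: 0.21 × 27 = 5.67
  web: 0.13 × 24.8 = 3.224
  mobile: 0.43 × 71.3 = 30.659
  app: 0.1 × 64.3 = 6.43
  mail: 0.13 × 41.9 = 5.447
Post-stratified estimate = 51.43 → 51.4%.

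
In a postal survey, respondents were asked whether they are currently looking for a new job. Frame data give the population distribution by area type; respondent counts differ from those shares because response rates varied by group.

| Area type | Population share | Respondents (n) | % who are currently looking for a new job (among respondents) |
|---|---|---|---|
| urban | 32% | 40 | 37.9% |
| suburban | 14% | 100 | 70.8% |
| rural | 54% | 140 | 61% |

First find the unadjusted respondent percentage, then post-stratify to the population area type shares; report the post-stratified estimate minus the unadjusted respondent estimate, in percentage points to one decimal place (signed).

Unadjusted (pooled respondent) estimate weights by respondent counts:
  (40/280)×37.9 + (100/280)×70.8 + (140/280)×61 = 61.2%
Reweighting by population area type shares:
  0.32×37.9 + 0.14×70.8 + 0.54×61 = 54.98%
Difference = 54.98 − 61.2 = -6.22 pp.

-6.2 percentage points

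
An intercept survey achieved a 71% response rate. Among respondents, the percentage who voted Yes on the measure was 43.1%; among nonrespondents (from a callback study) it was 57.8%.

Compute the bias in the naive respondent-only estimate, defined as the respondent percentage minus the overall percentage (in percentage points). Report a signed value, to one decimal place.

-4.3 percentage points

Nonresponse fraction = 1 − 0.71 = 0.29.
Bias = (nonresponse fraction) × (respondent percentage − nonrespondent percentage)
     = 0.29 × (43.1 − 57.8) = 0.29 × -14.7 = -4.263.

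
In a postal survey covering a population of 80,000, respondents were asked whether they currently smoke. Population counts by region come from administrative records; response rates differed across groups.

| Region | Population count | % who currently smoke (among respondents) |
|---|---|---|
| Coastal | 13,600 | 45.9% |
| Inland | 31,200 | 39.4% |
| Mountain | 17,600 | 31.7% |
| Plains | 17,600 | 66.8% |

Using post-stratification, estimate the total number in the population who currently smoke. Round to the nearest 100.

35,900

Estimated count per cell = population count × respondent percentage:
  Coastal: 13,600 × 45.9% = 6242.4
  Inland: 31,200 × 39.4% = 12292.8
  Mountain: 17,600 × 31.7% = 5579.2
  Plains: 17,600 × 66.8% = 11756.8
Estimated total = 35871.2 → 35,900.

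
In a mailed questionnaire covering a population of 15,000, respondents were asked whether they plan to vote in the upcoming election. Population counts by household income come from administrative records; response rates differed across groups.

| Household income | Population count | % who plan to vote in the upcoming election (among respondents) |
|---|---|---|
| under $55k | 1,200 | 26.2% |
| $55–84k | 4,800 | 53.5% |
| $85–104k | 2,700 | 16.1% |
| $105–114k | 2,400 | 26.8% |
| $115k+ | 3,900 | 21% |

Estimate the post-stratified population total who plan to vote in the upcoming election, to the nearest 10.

Estimated count per cell = population count × respondent percentage:
  under $55k: 1,200 × 26.2% = 314.4
  $55–84k: 4,800 × 53.5% = 2568
  $85–104k: 2,700 × 16.1% = 434.7
  $105–114k: 2,400 × 26.8% = 643.2
  $115k+: 3,900 × 21% = 819
Estimated total = 4779.3 → 4,780.

4,780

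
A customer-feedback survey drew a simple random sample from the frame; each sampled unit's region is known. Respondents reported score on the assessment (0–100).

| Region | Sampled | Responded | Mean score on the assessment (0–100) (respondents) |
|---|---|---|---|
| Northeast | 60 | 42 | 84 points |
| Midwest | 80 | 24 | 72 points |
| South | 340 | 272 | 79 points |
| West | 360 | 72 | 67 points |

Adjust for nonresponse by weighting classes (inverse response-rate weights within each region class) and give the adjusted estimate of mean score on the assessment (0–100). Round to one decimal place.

Response rates by class: Northeast 42/60 = 70%, Midwest 24/80 = 30%, South 272/340 = 80%, West 72/360 = 20%.
Each respondent's weight = sampled/responded in their class; summing within a class gives n_sampled, so:
  Northeast: 60 × 84 = 5040
  Midwest: 80 × 72 = 5760
  South: 340 × 79 = 26,860
  West: 360 × 67 = 24,120
Adjusted estimate = 61,780 / 840 = 73.5476 → 73.5.

73.5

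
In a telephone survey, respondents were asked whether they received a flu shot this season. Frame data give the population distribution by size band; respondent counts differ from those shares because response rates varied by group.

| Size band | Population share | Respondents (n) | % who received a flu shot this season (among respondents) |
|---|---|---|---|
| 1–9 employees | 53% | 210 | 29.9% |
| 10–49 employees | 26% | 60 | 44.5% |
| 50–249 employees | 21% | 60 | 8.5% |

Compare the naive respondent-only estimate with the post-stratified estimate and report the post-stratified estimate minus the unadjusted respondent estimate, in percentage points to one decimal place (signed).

Without adjustment, the pooled respondent share is:
  (210/330)×29.9 + (60/330)×44.5 + (60/330)×8.5 = 28.6636%
Post-stratifying to population shares instead:
  0.53×29.9 + 0.26×44.5 + 0.21×8.5 = 29.202%
Difference = 29.202 − 28.6636 = 0.5384 pp.

+0.5 percentage points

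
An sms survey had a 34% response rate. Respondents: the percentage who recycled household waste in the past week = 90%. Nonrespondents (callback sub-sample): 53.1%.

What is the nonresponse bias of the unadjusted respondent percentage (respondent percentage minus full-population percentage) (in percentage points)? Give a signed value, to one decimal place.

+24.4 percentage points

Nonresponse fraction = 1 − 0.34 = 0.66.
Bias = (nonresponse fraction) × (respondent percentage − nonrespondent percentage)
     = 0.66 × (90 − 53.1) = 0.66 × 36.9 = 24.354.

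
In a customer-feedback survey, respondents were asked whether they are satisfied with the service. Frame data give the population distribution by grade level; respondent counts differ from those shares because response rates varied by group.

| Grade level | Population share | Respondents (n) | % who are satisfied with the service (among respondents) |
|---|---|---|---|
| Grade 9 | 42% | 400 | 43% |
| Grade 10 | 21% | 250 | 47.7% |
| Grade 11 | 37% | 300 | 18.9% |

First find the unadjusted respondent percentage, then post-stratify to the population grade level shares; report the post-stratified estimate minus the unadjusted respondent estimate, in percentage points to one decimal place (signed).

-1.6 percentage points

Without adjustment, the pooled respondent share is:
  (400/950)×43 + (250/950)×47.7 + (300/950)×18.9 = 36.6263%
Reweighting by population grade level shares:
  0.42×43 + 0.21×47.7 + 0.37×18.9 = 35.07%
Difference = 35.07 − 36.6263 = -1.5563 pp.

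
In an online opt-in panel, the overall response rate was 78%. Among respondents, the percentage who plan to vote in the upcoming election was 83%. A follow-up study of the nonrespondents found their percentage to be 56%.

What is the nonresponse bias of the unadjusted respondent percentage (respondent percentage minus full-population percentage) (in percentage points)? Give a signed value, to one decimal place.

+5.9 percentage points

Nonresponse fraction = 1 − 0.78 = 0.22.
Bias = (nonresponse fraction) × (respondent percentage − nonrespondent percentage)
     = 0.22 × (83 − 56) = 0.22 × 27 = 5.94.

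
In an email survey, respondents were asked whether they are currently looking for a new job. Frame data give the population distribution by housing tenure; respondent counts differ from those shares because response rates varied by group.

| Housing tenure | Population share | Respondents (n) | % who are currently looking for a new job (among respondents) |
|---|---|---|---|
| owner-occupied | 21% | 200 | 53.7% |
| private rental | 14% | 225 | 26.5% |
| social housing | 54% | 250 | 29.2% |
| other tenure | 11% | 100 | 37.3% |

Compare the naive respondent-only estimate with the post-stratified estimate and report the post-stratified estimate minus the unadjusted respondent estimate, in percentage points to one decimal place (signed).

Without adjustment, the pooled respondent share is:
  (200/775)×53.7 + (225/775)×26.5 + (250/775)×29.2 + (100/775)×37.3 = 35.7839%
Reweighting by population housing tenure shares:
  0.21×53.7 + 0.14×26.5 + 0.54×29.2 + 0.11×37.3 = 34.858%
Difference = 34.858 − 35.7839 = -0.9259 pp.

-0.9 percentage points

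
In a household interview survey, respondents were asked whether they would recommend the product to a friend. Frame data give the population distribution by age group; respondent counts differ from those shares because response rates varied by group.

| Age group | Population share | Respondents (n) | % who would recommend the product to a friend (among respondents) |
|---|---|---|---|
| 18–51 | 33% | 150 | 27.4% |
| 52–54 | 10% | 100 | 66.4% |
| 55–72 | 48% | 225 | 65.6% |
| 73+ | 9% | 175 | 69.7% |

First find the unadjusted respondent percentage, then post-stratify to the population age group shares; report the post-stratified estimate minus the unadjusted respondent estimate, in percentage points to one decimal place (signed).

-4.6 percentage points

Without adjustment, the pooled respondent share is:
  (150/650)×27.4 + (100/650)×66.4 + (225/650)×65.6 + (175/650)×69.7 = 58.0115%
Reweighting by population age group shares:
  0.33×27.4 + 0.1×66.4 + 0.48×65.6 + 0.09×69.7 = 53.443%
Difference = 53.443 − 58.0115 = -4.5685 pp.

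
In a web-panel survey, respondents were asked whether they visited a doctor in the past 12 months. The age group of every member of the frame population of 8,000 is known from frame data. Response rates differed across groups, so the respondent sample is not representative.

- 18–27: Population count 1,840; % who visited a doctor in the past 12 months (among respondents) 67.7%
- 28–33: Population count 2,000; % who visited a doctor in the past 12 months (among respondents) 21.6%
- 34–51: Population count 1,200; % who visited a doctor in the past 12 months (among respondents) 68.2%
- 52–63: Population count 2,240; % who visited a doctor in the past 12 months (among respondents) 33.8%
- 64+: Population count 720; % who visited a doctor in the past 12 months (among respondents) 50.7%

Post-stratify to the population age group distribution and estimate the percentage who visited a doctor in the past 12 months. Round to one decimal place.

45.2%

Weight each group's respondent value by its population share:
  18–27: (1,840/8,000) × 67.7 = 15.571
  28–33: (2,000/8,000) × 21.6 = 5.4
  34–51: (1,200/8,000) × 68.2 = 10.23
  52–63: (2,240/8,000) × 33.8 = 9.464
  64+: (720/8,000) × 50.7 = 4.563
Post-stratified estimate = 45.228 → 45.2%.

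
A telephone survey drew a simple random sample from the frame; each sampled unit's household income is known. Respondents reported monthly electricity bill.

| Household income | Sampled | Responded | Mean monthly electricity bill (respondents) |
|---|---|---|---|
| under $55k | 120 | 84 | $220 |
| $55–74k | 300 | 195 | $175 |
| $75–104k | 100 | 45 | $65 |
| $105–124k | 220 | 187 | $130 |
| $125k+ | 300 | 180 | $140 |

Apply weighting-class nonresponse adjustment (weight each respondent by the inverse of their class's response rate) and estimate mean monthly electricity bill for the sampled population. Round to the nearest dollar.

Response rates by class: under $55k 84/120 = 70%, $55–74k 195/300 = 65%, $75–104k 45/100 = 45%, $105–124k 187/220 = 85%, $125k+ 180/300 = 60%.
Inverse-response-rate weighting restores each class to its sampled count, so class totals weight by n_sampled:
  under $55k: 120 × 220 = 26,400
  $55–74k: 300 × 175 = 52,500
  $75–104k: 100 × 65 = 6500
  $105–124k: 220 × 130 = 28,600
  $125k+: 300 × 140 = 42,000
Adjusted estimate = 156,000 / 1,040 = 150 → $150.

$150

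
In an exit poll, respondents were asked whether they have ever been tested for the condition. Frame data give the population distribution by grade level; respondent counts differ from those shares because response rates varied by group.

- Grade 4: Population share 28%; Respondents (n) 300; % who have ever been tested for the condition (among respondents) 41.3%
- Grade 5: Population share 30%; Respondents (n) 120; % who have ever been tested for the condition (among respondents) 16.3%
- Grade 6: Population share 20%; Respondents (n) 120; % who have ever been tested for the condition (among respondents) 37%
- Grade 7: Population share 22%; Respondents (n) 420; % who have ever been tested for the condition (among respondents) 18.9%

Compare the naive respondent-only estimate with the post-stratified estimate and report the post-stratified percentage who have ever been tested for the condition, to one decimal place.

Naive respondent-only estimate (weights = respondent counts):
  (300/960)×41.3 + (120/960)×16.3 + (120/960)×37 + (420/960)×18.9 = 27.8375%
Post-stratified estimate weights by population shares:
  0.28×41.3 + 0.3×16.3 + 0.2×37 + 0.22×18.9 = 28.012%

28.0%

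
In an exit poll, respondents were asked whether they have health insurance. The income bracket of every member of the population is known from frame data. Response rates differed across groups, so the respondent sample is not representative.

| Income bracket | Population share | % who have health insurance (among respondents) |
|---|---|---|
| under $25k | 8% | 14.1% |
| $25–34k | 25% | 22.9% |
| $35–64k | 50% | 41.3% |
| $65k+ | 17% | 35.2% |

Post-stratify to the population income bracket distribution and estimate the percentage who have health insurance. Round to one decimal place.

Weight each group's respondent value by its population share:
  under $25k: 0.08 × 14.1 = 1.128
  $25–34k: 0.25 × 22.9 = 5.725
  $35–64k: 0.5 × 41.3 = 20.65
  $65k+: 0.17 × 35.2 = 5.984
Post-stratified estimate = 33.487 → 33.5%.

33.5%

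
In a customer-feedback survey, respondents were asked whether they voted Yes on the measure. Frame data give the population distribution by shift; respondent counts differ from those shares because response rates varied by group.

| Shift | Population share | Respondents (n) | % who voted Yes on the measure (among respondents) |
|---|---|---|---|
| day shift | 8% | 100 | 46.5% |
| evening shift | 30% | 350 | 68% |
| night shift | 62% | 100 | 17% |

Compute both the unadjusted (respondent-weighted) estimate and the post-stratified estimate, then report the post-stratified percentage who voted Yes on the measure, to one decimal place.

Without adjustment, the pooled respondent share is:
  (100/550)×46.5 + (350/550)×68 + (100/550)×17 = 54.8182%
Post-stratifying to population shares instead:
  0.08×46.5 + 0.3×68 + 0.62×17 = 34.66%

34.7%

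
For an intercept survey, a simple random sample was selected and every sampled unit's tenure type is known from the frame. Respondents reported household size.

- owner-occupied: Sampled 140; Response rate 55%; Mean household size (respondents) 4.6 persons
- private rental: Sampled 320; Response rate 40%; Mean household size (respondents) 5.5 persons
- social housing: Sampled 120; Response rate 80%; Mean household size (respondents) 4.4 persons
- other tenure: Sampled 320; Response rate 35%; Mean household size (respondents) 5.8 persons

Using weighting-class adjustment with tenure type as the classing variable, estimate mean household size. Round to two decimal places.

Inverse-response-rate weighting restores each class to its sampled count, so class totals weight by n_sampled:
  owner-occupied: 140 × 4.6 = 644
  private rental: 320 × 5.5 = 1760
  social housing: 120 × 4.4 = 528
  other tenure: 320 × 5.8 = 1856
Adjusted estimate = 4788 / 900 = 5.32 → 5.32.

5.32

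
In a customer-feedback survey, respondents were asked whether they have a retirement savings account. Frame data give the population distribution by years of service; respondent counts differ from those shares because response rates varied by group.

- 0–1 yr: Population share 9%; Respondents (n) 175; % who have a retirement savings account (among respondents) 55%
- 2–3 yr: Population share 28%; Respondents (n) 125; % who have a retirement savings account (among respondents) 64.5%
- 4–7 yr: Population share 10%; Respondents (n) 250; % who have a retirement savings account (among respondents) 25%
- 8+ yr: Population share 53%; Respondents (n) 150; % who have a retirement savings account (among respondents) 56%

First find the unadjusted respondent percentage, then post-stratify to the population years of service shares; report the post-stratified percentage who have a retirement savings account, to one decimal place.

55.2%

Naive respondent-only estimate (weights = respondent counts):
  (175/700)×55 + (125/700)×64.5 + (250/700)×25 + (150/700)×56 = 46.1964%
Post-stratified estimate weights by population shares:
  0.09×55 + 0.28×64.5 + 0.1×25 + 0.53×56 = 55.19%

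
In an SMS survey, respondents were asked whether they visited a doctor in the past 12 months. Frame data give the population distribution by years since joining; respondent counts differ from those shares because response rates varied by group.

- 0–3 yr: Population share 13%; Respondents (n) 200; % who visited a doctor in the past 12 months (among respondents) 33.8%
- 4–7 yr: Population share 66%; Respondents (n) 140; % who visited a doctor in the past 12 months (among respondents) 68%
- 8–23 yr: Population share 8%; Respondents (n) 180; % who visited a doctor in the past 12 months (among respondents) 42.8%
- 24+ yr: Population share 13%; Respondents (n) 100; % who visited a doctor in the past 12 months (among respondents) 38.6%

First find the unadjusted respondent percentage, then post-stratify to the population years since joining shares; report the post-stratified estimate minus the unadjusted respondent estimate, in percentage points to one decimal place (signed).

Naive respondent-only estimate (weights = respondent counts):
  (200/620)×33.8 + (140/620)×68 + (180/620)×42.8 + (100/620)×38.6 = 44.9097%
Post-stratified estimate weights by population shares:
  0.13×33.8 + 0.66×68 + 0.08×42.8 + 0.13×38.6 = 57.716%
Difference = 57.716 − 44.9097 = 12.8063 pp.

+12.8 percentage points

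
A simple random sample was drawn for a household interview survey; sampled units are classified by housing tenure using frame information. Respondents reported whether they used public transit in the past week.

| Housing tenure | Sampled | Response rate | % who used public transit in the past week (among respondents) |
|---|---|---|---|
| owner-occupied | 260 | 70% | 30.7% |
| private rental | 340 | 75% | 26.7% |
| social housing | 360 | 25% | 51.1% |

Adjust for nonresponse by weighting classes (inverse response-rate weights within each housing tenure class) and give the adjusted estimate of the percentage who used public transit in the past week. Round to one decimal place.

Weighting each respondent by the inverse class response rate inflates each class back to its sampled size, so the class weight is n_sampled:
  owner-occupied: 260 × 30.7 = 7982
  private rental: 340 × 26.7 = 9078
  social housing: 360 × 51.1 = 18,396
Adjusted estimate = 35,456 / 960 = 36.9333 → 36.9%.

36.9%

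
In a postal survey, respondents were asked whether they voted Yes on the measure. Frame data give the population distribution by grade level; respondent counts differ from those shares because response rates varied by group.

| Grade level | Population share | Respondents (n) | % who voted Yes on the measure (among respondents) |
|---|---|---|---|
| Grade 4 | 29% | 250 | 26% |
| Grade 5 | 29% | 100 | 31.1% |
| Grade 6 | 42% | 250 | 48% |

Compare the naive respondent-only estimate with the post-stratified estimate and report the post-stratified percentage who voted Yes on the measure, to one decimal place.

Naive respondent-only estimate (weights = respondent counts):
  (250/600)×26 + (100/600)×31.1 + (250/600)×48 = 36.0167%
Post-stratified estimate weights by population shares:
  0.29×26 + 0.29×31.1 + 0.42×48 = 36.719%

36.7%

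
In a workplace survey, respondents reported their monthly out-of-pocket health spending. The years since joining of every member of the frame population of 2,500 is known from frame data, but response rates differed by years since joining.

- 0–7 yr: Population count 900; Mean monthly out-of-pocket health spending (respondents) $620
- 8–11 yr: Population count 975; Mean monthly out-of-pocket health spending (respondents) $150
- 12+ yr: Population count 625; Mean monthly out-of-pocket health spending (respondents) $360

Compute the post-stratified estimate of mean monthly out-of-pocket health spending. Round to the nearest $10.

$370

Reweight to the known years since joining distribution:
  0–7 yr: (900/2,500) × 620 = 223.2
  8–11 yr: (975/2,500) × 150 = 58.5
  12+ yr: (625/2,500) × 360 = 90
Post-stratified estimate = 371.7 → $370.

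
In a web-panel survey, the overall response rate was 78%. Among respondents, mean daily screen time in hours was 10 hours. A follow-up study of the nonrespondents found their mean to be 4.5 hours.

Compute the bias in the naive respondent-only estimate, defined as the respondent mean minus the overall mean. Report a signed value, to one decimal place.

Nonresponse fraction = 1 − 0.78 = 0.22.
Bias = (nonresponse fraction) × (respondent mean − nonrespondent mean)
     = 0.22 × (10 − 4.5) = 0.22 × 5.5 = 1.21.

+1.2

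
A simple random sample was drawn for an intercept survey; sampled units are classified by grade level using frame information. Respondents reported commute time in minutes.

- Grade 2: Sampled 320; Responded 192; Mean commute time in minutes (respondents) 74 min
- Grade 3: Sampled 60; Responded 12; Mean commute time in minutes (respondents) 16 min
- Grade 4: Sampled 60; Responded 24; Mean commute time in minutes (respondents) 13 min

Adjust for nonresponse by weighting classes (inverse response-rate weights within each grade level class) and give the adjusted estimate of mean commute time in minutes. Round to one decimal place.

57.8

Response rates by class: Grade 2 192/320 = 60%, Grade 3 12/60 = 20%, Grade 4 24/60 = 40%.
With weight = n_sampled/n_responded per class, the weighted class total is n_sampled:
  Grade 2: 320 × 74 = 23,680
  Grade 3: 60 × 16 = 960
  Grade 4: 60 × 13 = 780
Adjusted estimate = 25,420 / 440 = 57.7727 → 57.8.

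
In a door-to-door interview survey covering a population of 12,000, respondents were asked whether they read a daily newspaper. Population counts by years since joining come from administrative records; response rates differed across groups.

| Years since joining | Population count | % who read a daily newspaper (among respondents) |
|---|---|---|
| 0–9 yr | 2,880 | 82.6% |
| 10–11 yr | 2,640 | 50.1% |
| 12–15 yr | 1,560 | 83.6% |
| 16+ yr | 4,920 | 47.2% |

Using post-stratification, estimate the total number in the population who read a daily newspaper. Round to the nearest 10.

7,330

Apply each group's respondent rate to its population count:
  0–9 yr: 2,880 × 82.6% = 2378.88
  10–11 yr: 2,640 × 50.1% = 1322.64
  12–15 yr: 1,560 × 83.6% = 1304.16
  16+ yr: 4,920 × 47.2% = 2322.24
Estimated total = 7327.92 → 7,330.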